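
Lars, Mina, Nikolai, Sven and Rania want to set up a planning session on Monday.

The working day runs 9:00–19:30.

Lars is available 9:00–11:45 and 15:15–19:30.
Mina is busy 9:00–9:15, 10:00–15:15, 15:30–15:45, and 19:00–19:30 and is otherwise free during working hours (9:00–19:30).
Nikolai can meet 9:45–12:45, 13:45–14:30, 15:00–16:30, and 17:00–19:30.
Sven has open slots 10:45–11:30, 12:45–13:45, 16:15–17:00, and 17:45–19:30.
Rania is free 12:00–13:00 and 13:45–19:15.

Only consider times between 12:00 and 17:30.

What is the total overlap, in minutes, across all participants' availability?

15 minutes

Mina free within 09:00–19:30: 09:15–10:00, 15:15–15:30, 15:45–19:00.
Lars ∩ Mina: 09:15–10:00, 15:15–15:30, 15:45–19:00.
Lars ∩ Mina ∩ Nikolai: 09:45–10:00, 15:15–15:30, 15:45–16:30, 17:00–19:00.
Lars ∩ Mina ∩ Nikolai ∩ Sven: 16:15–16:30, 17:45–19:00.
Lars ∩ Mina ∩ Nikolai ∩ Sven ∩ Rania: 16:15–16:30, 17:45–19:00.
Restricted to 12:00–17:30: 16:15–16:30.
Total common minutes: 15.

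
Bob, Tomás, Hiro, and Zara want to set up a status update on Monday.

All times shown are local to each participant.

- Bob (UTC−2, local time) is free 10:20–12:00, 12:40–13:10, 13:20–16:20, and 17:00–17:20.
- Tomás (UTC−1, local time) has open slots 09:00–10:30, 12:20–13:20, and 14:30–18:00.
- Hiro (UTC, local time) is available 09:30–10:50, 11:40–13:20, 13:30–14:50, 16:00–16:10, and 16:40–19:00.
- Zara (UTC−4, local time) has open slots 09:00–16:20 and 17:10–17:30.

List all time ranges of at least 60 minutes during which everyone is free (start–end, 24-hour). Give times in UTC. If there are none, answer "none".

16:40–18:20

Bob → UTC: 12:20–14:00, 14:40–15:10, 15:20–18:20, 19:00–19:20.
Tomás → UTC: 10:00–11:30, 13:20–14:20, 15:30–19:00.
Hiro → UTC: 09:30–10:50, 11:40–13:20, 13:30–14:50, 16:00–16:10, 16:40–19:00.
Zara → UTC: 13:00–20:20, 21:10–21:30.
Bob ∩ Tomás: 13:20–14:00, 15:30–18:20.
Bob ∩ Tomás ∩ Hiro: 13:30–14:00, 16:00–16:10, 16:40–18:20.
Bob ∩ Tomás ∩ Hiro ∩ Zara: 13:30–14:00, 16:00–16:10, 16:40–18:20.
Windows ≥ 60 min: 16:40–18:20.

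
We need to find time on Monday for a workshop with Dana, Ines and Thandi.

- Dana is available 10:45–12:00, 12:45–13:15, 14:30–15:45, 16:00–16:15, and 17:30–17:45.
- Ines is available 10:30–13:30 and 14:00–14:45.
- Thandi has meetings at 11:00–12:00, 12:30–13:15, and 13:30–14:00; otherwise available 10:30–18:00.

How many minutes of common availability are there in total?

Thandi free within 10:30–18:00: 10:30–11:00, 12:00–12:30, 13:15–13:30, 14:00–18:00.
Dana ∩ Ines: 10:45–12:00, 12:45–13:15, 14:30–14:45.
Dana ∩ Ines ∩ Thandi: 10:45–11:00, 14:30–14:45.
Total common minutes: 15 + 15 = 30.

30 minutes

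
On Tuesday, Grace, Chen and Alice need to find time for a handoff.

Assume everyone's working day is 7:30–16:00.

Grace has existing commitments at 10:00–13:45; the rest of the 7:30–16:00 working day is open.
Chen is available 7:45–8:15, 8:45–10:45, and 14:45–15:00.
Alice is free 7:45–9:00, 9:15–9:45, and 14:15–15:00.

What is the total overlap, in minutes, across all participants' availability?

Grace free within 07:30–16:00: 07:30–10:00, 13:45–16:00.
Grace ∩ Chen: 07:45–08:15, 08:45–10:00, 14:45–15:00.
Grace ∩ Chen ∩ Alice: 07:45–08:15, 08:45–09:00, 09:15–09:45, 14:45–15:00.
Total common minutes: 30 + 15 + 30 + 15 = 90.

90 minutes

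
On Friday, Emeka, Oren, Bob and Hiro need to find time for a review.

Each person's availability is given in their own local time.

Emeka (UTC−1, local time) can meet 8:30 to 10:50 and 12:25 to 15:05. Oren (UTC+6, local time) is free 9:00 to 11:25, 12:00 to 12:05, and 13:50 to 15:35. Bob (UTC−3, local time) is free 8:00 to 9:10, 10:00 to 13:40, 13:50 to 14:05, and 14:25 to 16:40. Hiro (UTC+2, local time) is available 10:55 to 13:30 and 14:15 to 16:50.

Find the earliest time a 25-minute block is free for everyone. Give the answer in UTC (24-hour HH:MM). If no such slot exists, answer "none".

Emeka → UTC: 09:30–11:50, 13:25–16:05.
Oren → UTC: 03:00–05:25, 06:00–06:05, 07:50–09:35.
Bob → UTC: 11:00–12:10, 13:00–16:40, 16:50–17:05, 17:25–19:40.
Hiro → UTC: 08:55–11:30, 12:15–14:50.
Emeka ∩ Oren: 09:30–09:35.
Emeka ∩ Oren ∩ Bob: (none).
Emeka ∩ Oren ∩ Bob ∩ Hiro: (none).
Windows ≥ 25 min: (none).

none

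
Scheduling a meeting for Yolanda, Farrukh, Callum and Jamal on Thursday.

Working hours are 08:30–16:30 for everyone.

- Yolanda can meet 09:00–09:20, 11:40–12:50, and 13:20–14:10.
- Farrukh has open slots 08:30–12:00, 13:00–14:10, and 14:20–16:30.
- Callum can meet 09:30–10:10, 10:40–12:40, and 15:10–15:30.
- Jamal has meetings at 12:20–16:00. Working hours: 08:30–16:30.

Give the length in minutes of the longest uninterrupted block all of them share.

Jamal free within 08:30–16:30: 08:30–12:20, 16:00–16:30.
Yolanda ∩ Farrukh: 09:00–09:20, 11:40–12:00, 13:20–14:10.
Yolanda ∩ Farrukh ∩ Callum: 11:40–12:00.
Yolanda ∩ Farrukh ∩ Callum ∩ Jamal: 11:40–12:00.
Single common window of 20 minutes.

20 minutes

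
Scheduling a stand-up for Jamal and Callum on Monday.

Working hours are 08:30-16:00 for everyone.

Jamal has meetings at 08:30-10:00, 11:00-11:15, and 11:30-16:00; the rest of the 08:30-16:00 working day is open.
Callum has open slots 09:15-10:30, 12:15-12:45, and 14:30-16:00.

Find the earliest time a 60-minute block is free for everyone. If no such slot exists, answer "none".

none

Jamal free within 08:30–16:00: 10:00–11:00, 11:15–11:30.
Jamal ∩ Callum: 10:00–10:30.
Windows ≥ 60 min: (none).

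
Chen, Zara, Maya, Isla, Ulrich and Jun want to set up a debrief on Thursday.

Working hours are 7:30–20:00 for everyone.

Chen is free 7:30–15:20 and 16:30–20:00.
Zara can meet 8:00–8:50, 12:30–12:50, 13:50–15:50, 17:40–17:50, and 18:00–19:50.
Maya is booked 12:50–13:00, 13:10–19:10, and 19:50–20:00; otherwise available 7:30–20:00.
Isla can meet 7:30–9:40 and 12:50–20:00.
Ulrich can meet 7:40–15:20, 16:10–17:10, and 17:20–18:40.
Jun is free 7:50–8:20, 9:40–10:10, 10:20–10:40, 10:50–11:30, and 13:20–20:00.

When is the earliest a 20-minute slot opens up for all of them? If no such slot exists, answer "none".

08:00

Maya free within 07:30–20:00: 07:30–12:50, 13:00–13:10, 19:10–19:50.
Chen ∩ Zara: 08:00–08:50, 12:30–12:50, 13:50–15:20, 17:40–17:50, 18:00–19:50.
Chen ∩ Zara ∩ Maya: 08:00–08:50, 12:30–12:50, 19:10–19:50.
Chen ∩ Zara ∩ Maya ∩ Isla: 08:00–08:50, 19:10–19:50.
Chen ∩ Zara ∩ Maya ∩ Isla ∩ Ulrich: 08:00–08:50.
Chen ∩ Zara ∩ Maya ∩ Isla ∩ Ulrich ∩ Jun: 08:00–08:20.
Windows ≥ 20 min: 08:00–08:20.
Earliest such window starts at 08:00.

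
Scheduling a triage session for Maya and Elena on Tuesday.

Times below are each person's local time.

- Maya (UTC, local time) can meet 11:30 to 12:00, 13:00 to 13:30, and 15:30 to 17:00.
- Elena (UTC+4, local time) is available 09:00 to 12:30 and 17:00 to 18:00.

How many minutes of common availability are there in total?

30 minutes

Maya → UTC: 11:30–12:00, 13:00–13:30, 15:30–17:00.
Elena → UTC: 05:00–08:30, 13:00–14:00.
Maya ∩ Elena: 13:00–13:30.
Total common minutes: 30.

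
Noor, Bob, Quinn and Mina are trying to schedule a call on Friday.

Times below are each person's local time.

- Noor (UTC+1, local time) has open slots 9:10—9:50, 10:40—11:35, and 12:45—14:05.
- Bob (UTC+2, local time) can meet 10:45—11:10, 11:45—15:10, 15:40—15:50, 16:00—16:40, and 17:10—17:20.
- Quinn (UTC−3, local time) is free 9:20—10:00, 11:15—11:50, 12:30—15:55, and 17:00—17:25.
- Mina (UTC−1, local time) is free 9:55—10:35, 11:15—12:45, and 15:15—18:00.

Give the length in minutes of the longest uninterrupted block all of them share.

Noor → UTC: 08:10–08:50, 09:40–10:35, 11:45–13:05.
Bob → UTC: 08:45–09:10, 09:45–13:10, 13:40–13:50, 14:00–14:40, 15:10–15:20.
Quinn → UTC: 12:20–13:00, 14:15–14:50, 15:30–18:55, 20:00–20:25.
Mina → UTC: 10:55–11:35, 12:15–13:45, 16:15–19:00.
Noor ∩ Bob: 08:45–08:50, 09:45–10:35, 11:45–13:05.
Noor ∩ Bob ∩ Quinn: 12:20–13:00.
Noor ∩ Bob ∩ Quinn ∩ Mina: 12:20–13:00.
Single common window of 40 minutes.

40 minutes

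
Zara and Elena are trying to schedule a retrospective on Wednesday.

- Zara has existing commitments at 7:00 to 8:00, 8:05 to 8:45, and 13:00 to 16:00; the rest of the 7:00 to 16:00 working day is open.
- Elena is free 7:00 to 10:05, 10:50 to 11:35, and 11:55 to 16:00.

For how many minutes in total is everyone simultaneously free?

195 minutes

Zara free within 07:00–16:00: 08:00–08:05, 08:45–13:00.
Zara ∩ Elena: 08:00–08:05, 08:45–10:05, 10:50–11:35, 11:55–13:00.
Total common minutes: 5 + 80 + 45 + 65 = 195.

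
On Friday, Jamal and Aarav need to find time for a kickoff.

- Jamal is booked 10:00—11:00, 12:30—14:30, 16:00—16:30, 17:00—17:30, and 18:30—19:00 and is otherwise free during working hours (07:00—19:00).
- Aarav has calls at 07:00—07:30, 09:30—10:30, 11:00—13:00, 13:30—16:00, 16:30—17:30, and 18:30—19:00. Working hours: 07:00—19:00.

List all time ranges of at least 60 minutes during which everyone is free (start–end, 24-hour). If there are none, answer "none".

07:30–09:30, 17:30–18:30

Jamal free within 07:00–19:00: 07:00–10:00, 11:00–12:30, 14:30–16:00, 16:30–17:00, 17:30–18:30.
Aarav free within 07:00–19:00: 07:30–09:30, 10:30–11:00, 13:00–13:30, 16:00–16:30, 17:30–18:30.
Jamal ∩ Aarav: 07:30–09:30, 17:30–18:30.
Windows ≥ 60 min: 07:30–09:30, 17:30–18:30.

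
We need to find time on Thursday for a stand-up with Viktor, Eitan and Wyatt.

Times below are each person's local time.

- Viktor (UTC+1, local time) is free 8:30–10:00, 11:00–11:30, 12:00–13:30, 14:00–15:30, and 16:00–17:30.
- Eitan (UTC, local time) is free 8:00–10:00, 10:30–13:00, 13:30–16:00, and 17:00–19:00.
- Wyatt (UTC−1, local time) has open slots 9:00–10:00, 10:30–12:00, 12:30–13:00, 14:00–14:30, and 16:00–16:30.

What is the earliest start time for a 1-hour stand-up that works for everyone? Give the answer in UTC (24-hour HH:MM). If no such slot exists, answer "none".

11:30

Viktor → UTC: 07:30–09:00, 10:00–10:30, 11:00–12:30, 13:00–14:30, 15:00–16:30.
Eitan → UTC: 08:00–10:00, 10:30–13:00, 13:30–16:00, 17:00–19:00.
Wyatt → UTC: 10:00–11:00, 11:30–13:00, 13:30–14:00, 15:00–15:30, 17:00–17:30.
Viktor ∩ Eitan: 08:00–09:00, 11:00–12:30, 13:30–14:30, 15:00–16:00.
Viktor ∩ Eitan ∩ Wyatt: 11:30–12:30, 13:30–14:00, 15:00–15:30.
Windows ≥ 60 min: 11:30–12:30.
Earliest such window starts at 11:30.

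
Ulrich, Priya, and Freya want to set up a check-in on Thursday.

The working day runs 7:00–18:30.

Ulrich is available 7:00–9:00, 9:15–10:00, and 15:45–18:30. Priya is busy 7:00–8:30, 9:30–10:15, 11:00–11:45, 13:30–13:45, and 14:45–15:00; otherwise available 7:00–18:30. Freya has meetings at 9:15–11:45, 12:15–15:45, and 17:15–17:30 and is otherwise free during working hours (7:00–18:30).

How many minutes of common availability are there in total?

Priya free within 07:00–18:30: 08:30–09:30, 10:15–11:00, 11:45–13:30, 13:45–14:45, 15:00–18:30.
Freya free within 07:00–18:30: 07:00–09:15, 11:45–12:15, 15:45–17:15, 17:30–18:30.
Ulrich ∩ Priya: 08:30–09:00, 09:15–09:30, 15:45–18:30.
Ulrich ∩ Priya ∩ Freya: 08:30–09:00, 15:45–17:15, 17:30–18:30.
Total common minutes: 30 + 90 + 60 = 180.

180 minutes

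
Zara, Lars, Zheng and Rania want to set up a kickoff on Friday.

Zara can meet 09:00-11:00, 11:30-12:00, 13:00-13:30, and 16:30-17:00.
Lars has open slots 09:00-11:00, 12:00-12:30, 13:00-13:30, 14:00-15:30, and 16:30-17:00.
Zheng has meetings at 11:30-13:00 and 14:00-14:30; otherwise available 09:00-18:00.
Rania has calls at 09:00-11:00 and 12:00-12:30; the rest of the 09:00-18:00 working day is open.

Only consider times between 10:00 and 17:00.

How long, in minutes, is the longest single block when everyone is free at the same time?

Zheng free within 09:00–18:00: 09:00–11:30, 13:00–14:00, 14:30–18:00.
Rania free within 09:00–18:00: 11:00–12:00, 12:30–18:00.
Zara ∩ Lars: 09:00–11:00, 13:00–13:30, 16:30–17:00.
Zara ∩ Lars ∩ Zheng: 09:00–11:00, 13:00–13:30, 16:30–17:00.
Zara ∩ Lars ∩ Zheng ∩ Rania: 13:00–13:30, 16:30–17:00.
Restricted to 10:00–17:00: 13:00–13:30, 16:30–17:00.
Common window lengths: 30, 30 min; longest is 30.

30 minutes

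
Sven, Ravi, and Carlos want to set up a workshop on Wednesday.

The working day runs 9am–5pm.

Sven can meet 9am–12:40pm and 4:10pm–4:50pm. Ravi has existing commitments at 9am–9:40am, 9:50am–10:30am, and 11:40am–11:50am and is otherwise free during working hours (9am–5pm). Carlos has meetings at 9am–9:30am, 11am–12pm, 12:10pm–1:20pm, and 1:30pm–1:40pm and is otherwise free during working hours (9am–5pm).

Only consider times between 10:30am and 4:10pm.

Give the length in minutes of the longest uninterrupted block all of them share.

30 minutes

Ravi free within 09:00–17:00: 09:40–09:50, 10:30–11:40, 11:50–17:00.
Carlos free within 09:00–17:00: 09:30–11:00, 12:00–12:10, 13:20–13:30, 13:40–17:00.
Sven ∩ Ravi: 09:40–09:50, 10:30–11:40, 11:50–12:40, 16:10–16:50.
Sven ∩ Ravi ∩ Carlos: 09:40–09:50, 10:30–11:00, 12:00–12:10, 16:10–16:50.
Restricted to 10:30–16:10: 10:30–11:00, 12:00–12:10.
Common window lengths: 30, 10 min; longest is 30.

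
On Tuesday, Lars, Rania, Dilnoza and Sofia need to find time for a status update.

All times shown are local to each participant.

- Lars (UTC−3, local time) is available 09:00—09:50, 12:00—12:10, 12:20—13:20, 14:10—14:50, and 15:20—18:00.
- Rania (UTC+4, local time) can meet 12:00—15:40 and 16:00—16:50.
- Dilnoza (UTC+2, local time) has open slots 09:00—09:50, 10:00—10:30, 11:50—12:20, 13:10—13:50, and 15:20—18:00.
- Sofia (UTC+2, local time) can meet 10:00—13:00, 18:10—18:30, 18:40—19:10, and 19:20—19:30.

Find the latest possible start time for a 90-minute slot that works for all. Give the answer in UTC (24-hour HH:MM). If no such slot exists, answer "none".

none

Lars → UTC: 12:00–12:50, 15:00–15:10, 15:20–16:20, 17:10–17:50, 18:20–21:00.
Rania → UTC: 08:00–11:40, 12:00–12:50.
Dilnoza → UTC: 07:00–07:50, 08:00–08:30, 09:50–10:20, 11:10–11:50, 13:20–16:00.
Sofia → UTC: 08:00–11:00, 16:10–16:30, 16:40–17:10, 17:20–17:30.
Lars ∩ Rania: 12:00–12:50.
Lars ∩ Rania ∩ Dilnoza: (none).
Lars ∩ Rania ∩ Dilnoza ∩ Sofia: (none).
Windows ≥ 90 min: (none).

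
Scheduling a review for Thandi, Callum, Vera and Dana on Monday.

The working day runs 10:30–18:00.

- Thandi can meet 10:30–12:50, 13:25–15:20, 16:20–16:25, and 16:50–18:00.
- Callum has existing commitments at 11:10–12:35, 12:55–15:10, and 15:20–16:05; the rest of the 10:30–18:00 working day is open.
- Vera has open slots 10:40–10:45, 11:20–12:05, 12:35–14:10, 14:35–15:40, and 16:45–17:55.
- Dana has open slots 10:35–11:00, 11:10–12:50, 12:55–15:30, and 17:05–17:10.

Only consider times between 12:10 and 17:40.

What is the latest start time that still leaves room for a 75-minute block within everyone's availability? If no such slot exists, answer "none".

none

Callum free within 10:30–18:00: 10:30–11:10, 12:35–12:55, 15:10–15:20, 16:05–18:00.
Thandi ∩ Callum: 10:30–11:10, 12:35–12:50, 15:10–15:20, 16:20–16:25, 16:50–18:00.
Thandi ∩ Callum ∩ Vera: 10:40–10:45, 12:35–12:50, 15:10–15:20, 16:50–17:55.
Thandi ∩ Callum ∩ Vera ∩ Dana: 10:40–10:45, 12:35–12:50, 15:10–15:20, 17:05–17:10.
Restricted to 12:10–17:40: 12:35–12:50, 15:10–15:20, 17:05–17:10.
Windows ≥ 75 min: (none).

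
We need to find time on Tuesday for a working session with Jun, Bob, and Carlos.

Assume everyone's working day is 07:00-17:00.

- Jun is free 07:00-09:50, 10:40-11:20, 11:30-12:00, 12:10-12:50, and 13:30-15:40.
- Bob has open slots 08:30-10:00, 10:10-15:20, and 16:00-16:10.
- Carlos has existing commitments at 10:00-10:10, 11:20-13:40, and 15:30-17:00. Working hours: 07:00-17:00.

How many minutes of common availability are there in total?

Carlos free within 07:00–17:00: 07:00–10:00, 10:10–11:20, 13:40–15:30.
Jun ∩ Bob: 08:30–09:50, 10:40–11:20, 11:30–12:00, 12:10–12:50, 13:30–15:20.
Jun ∩ Bob ∩ Carlos: 08:30–09:50, 10:40–11:20, 13:40–15:20.
Total common minutes: 80 + 40 + 100 = 220.

220 minutes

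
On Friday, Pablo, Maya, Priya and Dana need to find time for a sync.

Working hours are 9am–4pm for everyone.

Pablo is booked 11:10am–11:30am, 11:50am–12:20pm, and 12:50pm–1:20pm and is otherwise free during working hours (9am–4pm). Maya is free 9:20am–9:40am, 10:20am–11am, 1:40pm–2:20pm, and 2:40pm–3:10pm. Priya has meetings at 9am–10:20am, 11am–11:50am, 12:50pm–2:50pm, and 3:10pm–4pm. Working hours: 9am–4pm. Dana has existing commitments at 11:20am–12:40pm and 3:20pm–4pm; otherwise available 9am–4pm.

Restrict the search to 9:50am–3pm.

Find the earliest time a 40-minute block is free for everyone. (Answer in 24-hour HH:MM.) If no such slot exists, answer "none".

10:20

Pablo free within 09:00–16:00: 09:00–11:10, 11:30–11:50, 12:20–12:50, 13:20–16:00.
Priya free within 09:00–16:00: 10:20–11:00, 11:50–12:50, 14:50–15:10.
Dana free within 09:00–16:00: 09:00–11:20, 12:40–15:20.
Pablo ∩ Maya: 09:20–09:40, 10:20–11:00, 13:40–14:20, 14:40–15:10.
Pablo ∩ Maya ∩ Priya: 10:20–11:00, 14:50–15:10.
Pablo ∩ Maya ∩ Priya ∩ Dana: 10:20–11:00, 14:50–15:10.
Restricted to 09:50–15:00: 10:20–11:00, 14:50–15:00.
Windows ≥ 40 min: 10:20–11:00.
Earliest such window starts at 10:20.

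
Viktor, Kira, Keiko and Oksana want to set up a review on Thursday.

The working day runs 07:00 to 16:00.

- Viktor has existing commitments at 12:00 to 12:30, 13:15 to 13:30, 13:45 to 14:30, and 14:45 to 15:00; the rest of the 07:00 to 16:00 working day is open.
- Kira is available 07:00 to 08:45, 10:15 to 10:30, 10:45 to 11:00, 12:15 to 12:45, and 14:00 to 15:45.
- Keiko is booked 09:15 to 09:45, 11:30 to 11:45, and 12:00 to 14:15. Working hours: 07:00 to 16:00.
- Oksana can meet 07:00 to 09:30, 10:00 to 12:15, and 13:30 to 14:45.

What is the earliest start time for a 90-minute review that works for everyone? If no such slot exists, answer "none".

07:00

Viktor free within 07:00–16:00: 07:00–12:00, 12:30–13:15, 13:30–13:45, 14:30–14:45, 15:00–16:00.
Keiko free within 07:00–16:00: 07:00–09:15, 09:45–11:30, 11:45–12:00, 14:15–16:00.
Viktor ∩ Kira: 07:00–08:45, 10:15–10:30, 10:45–11:00, 12:30–12:45, 14:30–14:45, 15:00–15:45.
Viktor ∩ Kira ∩ Keiko: 07:00–08:45, 10:15–10:30, 10:45–11:00, 14:30–14:45, 15:00–15:45.
Viktor ∩ Kira ∩ Keiko ∩ Oksana: 07:00–08:45, 10:15–10:30, 10:45–11:00, 14:30–14:45.
Windows ≥ 90 min: 07:00–08:45.
Earliest such window starts at 07:00.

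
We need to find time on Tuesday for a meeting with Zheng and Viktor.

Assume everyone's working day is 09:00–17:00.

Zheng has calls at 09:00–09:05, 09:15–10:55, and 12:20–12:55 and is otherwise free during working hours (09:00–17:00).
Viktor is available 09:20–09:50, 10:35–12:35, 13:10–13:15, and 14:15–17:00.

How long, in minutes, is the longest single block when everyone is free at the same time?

Zheng free within 09:00–17:00: 09:05–09:15, 10:55–12:20, 12:55–17:00.
Zheng ∩ Viktor: 10:55–12:20, 13:10–13:15, 14:15–17:00.
Common window lengths: 85, 5, 165 min; longest is 165.

165 minutes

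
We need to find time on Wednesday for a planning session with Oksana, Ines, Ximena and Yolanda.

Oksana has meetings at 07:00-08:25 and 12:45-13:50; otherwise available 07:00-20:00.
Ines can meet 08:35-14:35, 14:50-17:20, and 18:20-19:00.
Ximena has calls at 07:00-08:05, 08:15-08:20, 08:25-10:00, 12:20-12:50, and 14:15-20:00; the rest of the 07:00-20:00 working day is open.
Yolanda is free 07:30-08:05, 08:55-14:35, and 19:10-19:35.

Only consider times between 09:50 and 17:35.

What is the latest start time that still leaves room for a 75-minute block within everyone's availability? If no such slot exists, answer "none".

11:05

Oksana free within 07:00–20:00: 08:25–12:45, 13:50–20:00.
Ximena free within 07:00–20:00: 08:05–08:15, 08:20–08:25, 10:00–12:20, 12:50–14:15.
Oksana ∩ Ines: 08:35–12:45, 13:50–14:35, 14:50–17:20, 18:20–19:00.
Oksana ∩ Ines ∩ Ximena: 10:00–12:20, 13:50–14:15.
Oksana ∩ Ines ∩ Ximena ∩ Yolanda: 10:00–12:20, 13:50–14:15.
Restricted to 09:50–17:35: 10:00–12:20, 13:50–14:15.
Windows ≥ 75 min: 10:00–12:20.
Latest start in the last window 10:00–12:20 is 12:20 − 75 min = 11:05.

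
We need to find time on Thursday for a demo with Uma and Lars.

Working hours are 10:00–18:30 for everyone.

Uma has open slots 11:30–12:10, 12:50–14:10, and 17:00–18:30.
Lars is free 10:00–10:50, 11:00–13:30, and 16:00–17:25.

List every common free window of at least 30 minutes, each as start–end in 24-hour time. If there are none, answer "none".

Uma ∩ Lars: 11:30–12:10, 12:50–13:30, 17:00–17:25.
Windows ≥ 30 min: 11:30–12:10, 12:50–13:30.

11:30–12:10, 12:50–13:30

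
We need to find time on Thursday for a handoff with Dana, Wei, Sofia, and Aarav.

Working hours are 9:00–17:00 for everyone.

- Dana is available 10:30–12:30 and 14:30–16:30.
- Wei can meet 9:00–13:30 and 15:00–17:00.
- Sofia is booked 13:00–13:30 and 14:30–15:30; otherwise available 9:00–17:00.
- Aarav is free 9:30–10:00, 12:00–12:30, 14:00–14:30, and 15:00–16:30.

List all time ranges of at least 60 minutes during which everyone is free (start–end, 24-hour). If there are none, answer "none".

15:30–16:30

Sofia free within 09:00–17:00: 09:00–13:00, 13:30–14:30, 15:30–17:00.
Dana ∩ Wei: 10:30–12:30, 15:00–16:30.
Dana ∩ Wei ∩ Sofia: 10:30–12:30, 15:30–16:30.
Dana ∩ Wei ∩ Sofia ∩ Aarav: 12:00–12:30, 15:30–16:30.
Windows ≥ 60 min: 15:30–16:30.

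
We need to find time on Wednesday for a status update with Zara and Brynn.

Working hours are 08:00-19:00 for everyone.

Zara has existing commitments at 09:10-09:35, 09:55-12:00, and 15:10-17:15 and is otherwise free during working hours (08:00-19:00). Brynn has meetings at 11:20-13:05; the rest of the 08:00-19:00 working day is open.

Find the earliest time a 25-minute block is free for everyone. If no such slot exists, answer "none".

08:00

Zara free within 08:00–19:00: 08:00–09:10, 09:35–09:55, 12:00–15:10, 17:15–19:00.
Brynn free within 08:00–19:00: 08:00–11:20, 13:05–19:00.
Zara ∩ Brynn: 08:00–09:10, 09:35–09:55, 13:05–15:10, 17:15–19:00.
Windows ≥ 25 min: 08:00–09:10, 13:05–15:10, 17:15–19:00.
Earliest such window starts at 08:00.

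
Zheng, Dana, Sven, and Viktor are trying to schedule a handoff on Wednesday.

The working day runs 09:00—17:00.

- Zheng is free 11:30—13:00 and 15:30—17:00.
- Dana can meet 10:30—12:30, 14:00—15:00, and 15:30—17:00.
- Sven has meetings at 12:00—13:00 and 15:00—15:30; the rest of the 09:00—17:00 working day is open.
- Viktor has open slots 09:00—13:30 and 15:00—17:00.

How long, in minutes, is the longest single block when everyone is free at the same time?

Sven free within 09:00–17:00: 09:00–12:00, 13:00–15:00, 15:30–17:00.
Zheng ∩ Dana: 11:30–12:30, 15:30–17:00.
Zheng ∩ Dana ∩ Sven: 11:30–12:00, 15:30–17:00.
Zheng ∩ Dana ∩ Sven ∩ Viktor: 11:30–12:00, 15:30–17:00.
Common window lengths: 30, 90 min; longest is 90.

90 minutes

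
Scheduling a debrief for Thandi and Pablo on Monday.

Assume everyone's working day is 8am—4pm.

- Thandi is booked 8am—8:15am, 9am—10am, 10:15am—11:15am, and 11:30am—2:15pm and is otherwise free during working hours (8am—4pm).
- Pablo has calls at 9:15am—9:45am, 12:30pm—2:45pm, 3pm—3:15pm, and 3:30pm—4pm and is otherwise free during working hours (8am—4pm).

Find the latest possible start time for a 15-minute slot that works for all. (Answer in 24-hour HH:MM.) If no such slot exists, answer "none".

Thandi free within 08:00–16:00: 08:15–09:00, 10:00–10:15, 11:15–11:30, 14:15–16:00.
Pablo free within 08:00–16:00: 08:00–09:15, 09:45–12:30, 14:45–15:00, 15:15–15:30.
Thandi ∩ Pablo: 08:15–09:00, 10:00–10:15, 11:15–11:30, 14:45–15:00, 15:15–15:30.
Windows ≥ 15 min: 08:15–09:00, 10:00–10:15, 11:15–11:30, 14:45–15:00, 15:15–15:30.
Latest start in the last window 15:15–15:30 is 15:30 − 15 min = 15:15.

15:15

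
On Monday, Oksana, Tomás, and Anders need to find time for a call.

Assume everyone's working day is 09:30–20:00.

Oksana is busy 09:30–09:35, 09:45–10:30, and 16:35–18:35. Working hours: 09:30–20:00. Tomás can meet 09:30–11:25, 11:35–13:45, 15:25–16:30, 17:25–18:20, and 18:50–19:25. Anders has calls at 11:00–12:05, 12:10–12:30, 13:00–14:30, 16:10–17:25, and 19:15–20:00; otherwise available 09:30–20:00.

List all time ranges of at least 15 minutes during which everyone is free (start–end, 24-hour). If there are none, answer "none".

Oksana free within 09:30–20:00: 09:35–09:45, 10:30–16:35, 18:35–20:00.
Anders free within 09:30–20:00: 09:30–11:00, 12:05–12:10, 12:30–13:00, 14:30–16:10, 17:25–19:15.
Oksana ∩ Tomás: 09:35–09:45, 10:30–11:25, 11:35–13:45, 15:25–16:30, 18:50–19:25.
Oksana ∩ Tomás ∩ Anders: 09:35–09:45, 10:30–11:00, 12:05–12:10, 12:30–13:00, 15:25–16:10, 18:50–19:15.
Windows ≥ 15 min: 10:30–11:00, 12:30–13:00, 15:25–16:10, 18:50–19:15.

10:30–11:00, 12:30–13:00, 15:25–16:10, 18:50–19:15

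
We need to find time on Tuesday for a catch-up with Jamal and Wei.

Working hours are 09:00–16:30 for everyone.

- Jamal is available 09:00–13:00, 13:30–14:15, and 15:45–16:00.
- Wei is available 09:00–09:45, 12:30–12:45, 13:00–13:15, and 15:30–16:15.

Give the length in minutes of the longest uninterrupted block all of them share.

45 minutes

Jamal ∩ Wei: 09:00–09:45, 12:30–12:45, 15:45–16:00.
Common window lengths: 45, 15, 15 min; longest is 45.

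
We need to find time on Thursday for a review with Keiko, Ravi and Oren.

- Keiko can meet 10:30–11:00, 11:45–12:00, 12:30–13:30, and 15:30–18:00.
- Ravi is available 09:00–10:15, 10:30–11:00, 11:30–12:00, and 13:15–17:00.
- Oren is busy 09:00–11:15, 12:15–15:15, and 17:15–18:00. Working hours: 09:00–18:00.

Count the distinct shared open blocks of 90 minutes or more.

Oren free within 09:00–18:00: 11:15–12:15, 15:15–17:15.
Keiko ∩ Ravi: 10:30–11:00, 11:45–12:00, 13:15–13:30, 15:30–17:00.
Keiko ∩ Ravi ∩ Oren: 11:45–12:00, 15:30–17:00.
Windows ≥ 90 min: 15:30–17:00.
That's 1 window.

1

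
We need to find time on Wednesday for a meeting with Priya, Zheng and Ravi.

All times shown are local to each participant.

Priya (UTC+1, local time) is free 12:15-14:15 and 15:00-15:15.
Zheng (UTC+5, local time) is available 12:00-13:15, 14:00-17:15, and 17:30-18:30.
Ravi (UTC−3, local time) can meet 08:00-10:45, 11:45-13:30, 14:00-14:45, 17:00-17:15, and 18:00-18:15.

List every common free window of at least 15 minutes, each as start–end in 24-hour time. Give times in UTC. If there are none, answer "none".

11:15–12:15, 12:30–13:15

Priya → UTC: 11:15–13:15, 14:00–14:15.
Zheng → UTC: 07:00–08:15, 09:00–12:15, 12:30–13:30.
Ravi → UTC: 11:00–13:45, 14:45–16:30, 17:00–17:45, 20:00–20:15, 21:00–21:15.
Priya ∩ Zheng: 11:15–12:15, 12:30–13:15.
Priya ∩ Zheng ∩ Ravi: 11:15–12:15, 12:30–13:15.
Windows ≥ 15 min: 11:15–12:15, 12:30–13:15.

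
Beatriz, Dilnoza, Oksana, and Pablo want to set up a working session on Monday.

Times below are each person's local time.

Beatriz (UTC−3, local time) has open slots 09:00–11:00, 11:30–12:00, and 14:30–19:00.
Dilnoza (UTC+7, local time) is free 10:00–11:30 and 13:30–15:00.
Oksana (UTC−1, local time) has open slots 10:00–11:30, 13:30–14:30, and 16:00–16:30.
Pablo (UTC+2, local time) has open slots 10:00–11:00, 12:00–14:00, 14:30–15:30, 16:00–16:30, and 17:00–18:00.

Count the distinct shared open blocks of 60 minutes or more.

0

Beatriz → UTC: 12:00–14:00, 14:30–15:00, 17:30–22:00.
Dilnoza → UTC: 03:00–04:30, 06:30–08:00.
Oksana → UTC: 11:00–12:30, 14:30–15:30, 17:00–17:30.
Pablo → UTC: 08:00–09:00, 10:00–12:00, 12:30–13:30, 14:00–14:30, 15:00–16:00.
Beatriz ∩ Dilnoza: (none).
Beatriz ∩ Dilnoza ∩ Oksana: (none).
Beatriz ∩ Dilnoza ∩ Oksana ∩ Pablo: (none).
Windows ≥ 60 min: (none).
That's 0 windows.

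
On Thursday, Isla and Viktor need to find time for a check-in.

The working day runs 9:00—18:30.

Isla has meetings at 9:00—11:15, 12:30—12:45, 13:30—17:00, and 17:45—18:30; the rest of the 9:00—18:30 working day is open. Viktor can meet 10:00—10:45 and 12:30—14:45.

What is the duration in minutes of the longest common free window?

Isla free within 09:00–18:30: 11:15–12:30, 12:45–13:30, 17:00–17:45.
Isla ∩ Viktor: 12:45–13:30.
Single common window of 45 minutes.

45 minutes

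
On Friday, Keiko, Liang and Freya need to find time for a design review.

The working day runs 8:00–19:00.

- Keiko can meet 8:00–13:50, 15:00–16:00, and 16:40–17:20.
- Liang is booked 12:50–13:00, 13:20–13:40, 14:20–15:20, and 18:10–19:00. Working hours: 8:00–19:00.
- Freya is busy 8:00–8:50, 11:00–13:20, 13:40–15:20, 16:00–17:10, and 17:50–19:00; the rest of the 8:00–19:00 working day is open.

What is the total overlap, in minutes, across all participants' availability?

Liang free within 08:00–19:00: 08:00–12:50, 13:00–13:20, 13:40–14:20, 15:20–18:10.
Freya free within 08:00–19:00: 08:50–11:00, 13:20–13:40, 15:20–16:00, 17:10–17:50.
Keiko ∩ Liang: 08:00–12:50, 13:00–13:20, 13:40–13:50, 15:20–16:00, 16:40–17:20.
Keiko ∩ Liang ∩ Freya: 08:50–11:00, 15:20–16:00, 17:10–17:20.
Total common minutes: 130 + 40 + 10 = 180.

180 minutes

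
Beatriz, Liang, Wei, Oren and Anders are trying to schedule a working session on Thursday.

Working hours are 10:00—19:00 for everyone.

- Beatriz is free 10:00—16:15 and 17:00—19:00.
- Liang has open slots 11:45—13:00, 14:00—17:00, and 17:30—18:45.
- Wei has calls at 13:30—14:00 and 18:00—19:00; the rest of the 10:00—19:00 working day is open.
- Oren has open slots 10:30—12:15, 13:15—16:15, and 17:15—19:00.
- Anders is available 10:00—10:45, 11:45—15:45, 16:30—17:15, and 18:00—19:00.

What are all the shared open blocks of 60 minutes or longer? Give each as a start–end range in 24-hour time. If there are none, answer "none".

Wei free within 10:00–19:00: 10:00–13:30, 14:00–18:00.
Beatriz ∩ Liang: 11:45–13:00, 14:00–16:15, 17:30–18:45.
Beatriz ∩ Liang ∩ Wei: 11:45–13:00, 14:00–16:15, 17:30–18:00.
Beatriz ∩ Liang ∩ Wei ∩ Oren: 11:45–12:15, 14:00–16:15, 17:30–18:00.
Beatriz ∩ Liang ∩ Wei ∩ Oren ∩ Anders: 11:45–12:15, 14:00–15:45.
Windows ≥ 60 min: 14:00–15:45.

14:00–15:45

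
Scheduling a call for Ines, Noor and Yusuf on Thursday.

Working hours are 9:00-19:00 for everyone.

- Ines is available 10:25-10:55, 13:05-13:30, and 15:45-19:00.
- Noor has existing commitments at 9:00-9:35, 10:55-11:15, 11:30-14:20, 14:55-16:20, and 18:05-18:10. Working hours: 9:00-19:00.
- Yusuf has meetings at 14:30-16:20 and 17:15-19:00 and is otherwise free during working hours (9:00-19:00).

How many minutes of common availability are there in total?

85 minutes

Noor free within 09:00–19:00: 09:35–10:55, 11:15–11:30, 14:20–14:55, 16:20–18:05, 18:10–19:00.
Yusuf free within 09:00–19:00: 09:00–14:30, 16:20–17:15.
Ines ∩ Noor: 10:25–10:55, 16:20–18:05, 18:10–19:00.
Ines ∩ Noor ∩ Yusuf: 10:25–10:55, 16:20–17:15.
Total common minutes: 30 + 55 = 85.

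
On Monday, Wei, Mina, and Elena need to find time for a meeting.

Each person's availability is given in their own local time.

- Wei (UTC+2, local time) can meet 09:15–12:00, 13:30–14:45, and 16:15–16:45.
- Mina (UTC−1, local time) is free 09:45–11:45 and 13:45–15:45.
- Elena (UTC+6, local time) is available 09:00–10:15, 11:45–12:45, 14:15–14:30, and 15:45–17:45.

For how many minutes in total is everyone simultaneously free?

Wei → UTC: 07:15–10:00, 11:30–12:45, 14:15–14:45.
Mina → UTC: 10:45–12:45, 14:45–16:45.
Elena → UTC: 03:00–04:15, 05:45–06:45, 08:15–08:30, 09:45–11:45.
Wei ∩ Mina: 11:30–12:45.
Wei ∩ Mina ∩ Elena: 11:30–11:45.
Total common minutes: 15.

15 minutes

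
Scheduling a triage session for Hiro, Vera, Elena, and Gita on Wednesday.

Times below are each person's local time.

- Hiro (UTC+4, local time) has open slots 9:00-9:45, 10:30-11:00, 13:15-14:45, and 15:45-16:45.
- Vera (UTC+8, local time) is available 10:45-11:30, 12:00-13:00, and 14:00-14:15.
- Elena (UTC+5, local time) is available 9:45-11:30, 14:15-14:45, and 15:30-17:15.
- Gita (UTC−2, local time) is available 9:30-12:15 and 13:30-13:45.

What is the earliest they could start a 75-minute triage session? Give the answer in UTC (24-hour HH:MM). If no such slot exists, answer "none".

none

Hiro → UTC: 05:00–05:45, 06:30–07:00, 09:15–10:45, 11:45–12:45.
Vera → UTC: 02:45–03:30, 04:00–05:00, 06:00–06:15.
Elena → UTC: 04:45–06:30, 09:15–09:45, 10:30–12:15.
Gita → UTC: 11:30–14:15, 15:30–15:45.
Hiro ∩ Vera: (none).
Hiro ∩ Vera ∩ Elena: (none).
Hiro ∩ Vera ∩ Elena ∩ Gita: (none).
Windows ≥ 75 min: (none).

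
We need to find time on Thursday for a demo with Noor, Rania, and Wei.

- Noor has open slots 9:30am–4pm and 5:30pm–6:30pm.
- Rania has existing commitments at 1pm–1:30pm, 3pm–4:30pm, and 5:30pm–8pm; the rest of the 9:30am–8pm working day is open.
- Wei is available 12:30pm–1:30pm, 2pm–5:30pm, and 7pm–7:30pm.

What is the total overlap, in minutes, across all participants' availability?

90 minutes

Rania free within 09:30–20:00: 09:30–13:00, 13:30–15:00, 16:30–17:30.
Noor ∩ Rania: 09:30–13:00, 13:30–15:00.
Noor ∩ Rania ∩ Wei: 12:30–13:00, 14:00–15:00.
Total common minutes: 30 + 60 = 90.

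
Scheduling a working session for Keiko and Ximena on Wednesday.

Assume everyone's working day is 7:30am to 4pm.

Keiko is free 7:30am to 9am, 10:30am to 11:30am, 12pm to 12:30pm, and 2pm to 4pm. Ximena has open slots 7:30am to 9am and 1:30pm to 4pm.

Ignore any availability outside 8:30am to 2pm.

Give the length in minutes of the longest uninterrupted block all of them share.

Keiko ∩ Ximena: 07:30–09:00, 14:00–16:00.
Restricted to 08:30–14:00: 08:30–09:00.
Single common window of 30 minutes.

30 minutes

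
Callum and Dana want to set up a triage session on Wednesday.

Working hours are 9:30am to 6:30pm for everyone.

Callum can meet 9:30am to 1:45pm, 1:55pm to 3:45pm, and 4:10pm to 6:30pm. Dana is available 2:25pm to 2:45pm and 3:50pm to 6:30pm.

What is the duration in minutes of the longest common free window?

Callum ∩ Dana: 14:25–14:45, 16:10–18:30.
Common window lengths: 20, 140 min; longest is 140.

140 minutes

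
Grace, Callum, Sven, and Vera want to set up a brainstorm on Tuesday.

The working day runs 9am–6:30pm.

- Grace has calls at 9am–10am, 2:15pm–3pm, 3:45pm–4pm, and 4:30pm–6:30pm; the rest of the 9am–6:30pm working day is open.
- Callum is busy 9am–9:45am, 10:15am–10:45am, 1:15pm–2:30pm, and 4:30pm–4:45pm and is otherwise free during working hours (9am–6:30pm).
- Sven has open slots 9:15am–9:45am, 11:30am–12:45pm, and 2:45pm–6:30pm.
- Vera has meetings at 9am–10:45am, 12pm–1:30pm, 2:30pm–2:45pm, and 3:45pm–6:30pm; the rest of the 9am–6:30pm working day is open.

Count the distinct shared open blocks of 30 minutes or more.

Grace free within 09:00–18:30: 10:00–14:15, 15:00–15:45, 16:00–16:30.
Callum free within 09:00–18:30: 09:45–10:15, 10:45–13:15, 14:30–16:30, 16:45–18:30.
Vera free within 09:00–18:30: 10:45–12:00, 13:30–14:30, 14:45–15:45.
Grace ∩ Callum: 10:00–10:15, 10:45–13:15, 15:00–15:45, 16:00–16:30.
Grace ∩ Callum ∩ Sven: 11:30–12:45, 15:00–15:45, 16:00–16:30.
Grace ∩ Callum ∩ Sven ∩ Vera: 11:30–12:00, 15:00–15:45.
Windows ≥ 30 min: 11:30–12:00, 15:00–15:45.
That's 2 windows.

2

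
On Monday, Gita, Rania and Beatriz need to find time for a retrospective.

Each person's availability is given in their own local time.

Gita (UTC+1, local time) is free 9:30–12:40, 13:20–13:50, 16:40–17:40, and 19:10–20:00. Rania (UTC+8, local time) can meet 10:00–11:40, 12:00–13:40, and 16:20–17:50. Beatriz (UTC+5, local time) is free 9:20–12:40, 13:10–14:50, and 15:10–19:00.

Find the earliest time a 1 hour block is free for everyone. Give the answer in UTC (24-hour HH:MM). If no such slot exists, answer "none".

08:30

Gita → UTC: 08:30–11:40, 12:20–12:50, 15:40–16:40, 18:10–19:00.
Rania → UTC: 02:00–03:40, 04:00–05:40, 08:20–09:50.
Beatriz → UTC: 04:20–07:40, 08:10–09:50, 10:10–14:00.
Gita ∩ Rania: 08:30–09:50.
Gita ∩ Rania ∩ Beatriz: 08:30–09:50.
Windows ≥ 60 min: 08:30–09:50.
Earliest such window starts at 08:30.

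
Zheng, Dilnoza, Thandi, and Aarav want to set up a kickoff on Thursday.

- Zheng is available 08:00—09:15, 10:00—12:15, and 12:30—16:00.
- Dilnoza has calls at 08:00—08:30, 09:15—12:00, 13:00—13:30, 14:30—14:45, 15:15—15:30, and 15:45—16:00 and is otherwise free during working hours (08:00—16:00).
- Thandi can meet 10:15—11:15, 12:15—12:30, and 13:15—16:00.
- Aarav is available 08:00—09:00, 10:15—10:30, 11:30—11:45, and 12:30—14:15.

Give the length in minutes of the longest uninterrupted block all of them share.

Dilnoza free within 08:00–16:00: 08:30–09:15, 12:00–13:00, 13:30–14:30, 14:45–15:15, 15:30–15:45.
Zheng ∩ Dilnoza: 08:30–09:15, 12:00–12:15, 12:30–13:00, 13:30–14:30, 14:45–15:15, 15:30–15:45.
Zheng ∩ Dilnoza ∩ Thandi: 13:30–14:30, 14:45–15:15, 15:30–15:45.
Zheng ∩ Dilnoza ∩ Thandi ∩ Aarav: 13:30–14:15.
Single common window of 45 minutes.

45 minutes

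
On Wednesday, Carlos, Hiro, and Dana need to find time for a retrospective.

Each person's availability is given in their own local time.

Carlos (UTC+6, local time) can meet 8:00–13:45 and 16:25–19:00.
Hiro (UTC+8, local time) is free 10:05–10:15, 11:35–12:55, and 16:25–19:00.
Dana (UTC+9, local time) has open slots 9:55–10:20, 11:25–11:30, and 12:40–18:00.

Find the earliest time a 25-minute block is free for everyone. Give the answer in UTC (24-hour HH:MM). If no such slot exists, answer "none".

03:40

Carlos → UTC: 02:00–07:45, 10:25–13:00.
Hiro → UTC: 02:05–02:15, 03:35–04:55, 08:25–11:00.
Dana → UTC: 00:55–01:20, 02:25–02:30, 03:40–09:00.
Carlos ∩ Hiro: 02:05–02:15, 03:35–04:55, 10:25–11:00.
Carlos ∩ Hiro ∩ Dana: 03:40–04:55.
Windows ≥ 25 min: 03:40–04:55.
Earliest such window starts at 03:40.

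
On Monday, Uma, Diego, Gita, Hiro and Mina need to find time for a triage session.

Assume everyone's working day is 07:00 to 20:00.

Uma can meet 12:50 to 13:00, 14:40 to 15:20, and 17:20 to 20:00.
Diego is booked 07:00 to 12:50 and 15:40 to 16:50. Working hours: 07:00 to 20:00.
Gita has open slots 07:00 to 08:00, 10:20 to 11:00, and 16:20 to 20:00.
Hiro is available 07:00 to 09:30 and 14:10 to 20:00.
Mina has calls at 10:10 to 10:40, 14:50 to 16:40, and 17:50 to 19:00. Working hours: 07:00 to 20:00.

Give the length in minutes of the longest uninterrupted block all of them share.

60 minutes

Diego free within 07:00–20:00: 12:50–15:40, 16:50–20:00.
Mina free within 07:00–20:00: 07:00–10:10, 10:40–14:50, 16:40–17:50, 19:00–20:00.
Uma ∩ Diego: 12:50–13:00, 14:40–15:20, 17:20–20:00.
Uma ∩ Diego ∩ Gita: 17:20–20:00.
Uma ∩ Diego ∩ Gita ∩ Hiro: 17:20–20:00.
Uma ∩ Diego ∩ Gita ∩ Hiro ∩ Mina: 17:20–17:50, 19:00–20:00.
Common window lengths: 30, 60 min; longest is 60.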